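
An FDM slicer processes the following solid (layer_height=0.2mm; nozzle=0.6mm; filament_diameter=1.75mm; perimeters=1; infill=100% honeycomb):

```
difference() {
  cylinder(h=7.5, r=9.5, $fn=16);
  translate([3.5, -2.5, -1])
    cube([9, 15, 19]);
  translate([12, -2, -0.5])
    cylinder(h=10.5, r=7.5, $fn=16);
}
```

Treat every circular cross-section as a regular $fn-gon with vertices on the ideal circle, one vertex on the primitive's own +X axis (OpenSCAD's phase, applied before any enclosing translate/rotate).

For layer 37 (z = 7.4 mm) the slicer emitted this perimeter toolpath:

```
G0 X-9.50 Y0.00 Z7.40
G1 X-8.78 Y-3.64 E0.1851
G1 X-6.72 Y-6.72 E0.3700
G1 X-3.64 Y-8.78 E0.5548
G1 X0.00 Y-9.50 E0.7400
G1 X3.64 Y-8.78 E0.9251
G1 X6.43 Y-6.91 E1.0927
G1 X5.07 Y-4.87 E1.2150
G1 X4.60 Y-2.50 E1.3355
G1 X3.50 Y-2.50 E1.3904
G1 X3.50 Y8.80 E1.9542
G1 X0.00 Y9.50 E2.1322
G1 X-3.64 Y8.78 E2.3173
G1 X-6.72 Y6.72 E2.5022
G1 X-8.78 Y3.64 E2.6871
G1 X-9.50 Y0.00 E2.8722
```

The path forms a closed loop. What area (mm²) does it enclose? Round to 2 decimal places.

212.93 mm²

Apply the shoelace formula to the sequence of (X, Y) vertices; enclosed area = 212.93 mm².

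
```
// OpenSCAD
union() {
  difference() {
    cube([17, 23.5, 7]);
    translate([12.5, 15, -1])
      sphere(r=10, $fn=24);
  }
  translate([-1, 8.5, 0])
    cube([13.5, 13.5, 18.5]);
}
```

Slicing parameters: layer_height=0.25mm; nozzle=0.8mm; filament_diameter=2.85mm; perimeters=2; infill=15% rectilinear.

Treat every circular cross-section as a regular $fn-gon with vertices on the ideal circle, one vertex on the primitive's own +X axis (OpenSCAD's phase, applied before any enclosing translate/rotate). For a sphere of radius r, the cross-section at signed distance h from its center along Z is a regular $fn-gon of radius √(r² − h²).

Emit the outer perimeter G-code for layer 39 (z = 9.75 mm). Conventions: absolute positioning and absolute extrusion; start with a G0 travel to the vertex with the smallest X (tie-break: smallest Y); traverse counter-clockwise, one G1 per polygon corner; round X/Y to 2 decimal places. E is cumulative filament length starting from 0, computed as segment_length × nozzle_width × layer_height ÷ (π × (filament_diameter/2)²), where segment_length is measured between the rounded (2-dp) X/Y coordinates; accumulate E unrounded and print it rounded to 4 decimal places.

G0 X-1.00 Y8.50 Z9.75
G1 X12.50 Y8.50 E0.4232
G1 X12.50 Y22.00 E0.8465
G1 X-1.00 Y22.00 E1.2697
G1 X-1.00 Y8.50 E1.6930

At z = 9.75 mm: the cube is absent (z outside [0, 7]); the sphere at (12.5, 15) does not reach this height (|z−center|=10.750 > r=10); After the difference (first − rest): the first operand is absent here, so nothing remains; the 13.5×13.5 cube at (-1, 8.5) contributes its full rectangle; Taking the union: only the 13.5×13.5 cube at (-1, 8.5) is present, so the union is just that shape — 1 connected region. The outline is a single polygon with 4 vertices. Extrusion per mm of travel: 0.8 × 0.25 / (π × 1.425²) = 0.031351. Accumulating E over each segment gives final E = 1.6930.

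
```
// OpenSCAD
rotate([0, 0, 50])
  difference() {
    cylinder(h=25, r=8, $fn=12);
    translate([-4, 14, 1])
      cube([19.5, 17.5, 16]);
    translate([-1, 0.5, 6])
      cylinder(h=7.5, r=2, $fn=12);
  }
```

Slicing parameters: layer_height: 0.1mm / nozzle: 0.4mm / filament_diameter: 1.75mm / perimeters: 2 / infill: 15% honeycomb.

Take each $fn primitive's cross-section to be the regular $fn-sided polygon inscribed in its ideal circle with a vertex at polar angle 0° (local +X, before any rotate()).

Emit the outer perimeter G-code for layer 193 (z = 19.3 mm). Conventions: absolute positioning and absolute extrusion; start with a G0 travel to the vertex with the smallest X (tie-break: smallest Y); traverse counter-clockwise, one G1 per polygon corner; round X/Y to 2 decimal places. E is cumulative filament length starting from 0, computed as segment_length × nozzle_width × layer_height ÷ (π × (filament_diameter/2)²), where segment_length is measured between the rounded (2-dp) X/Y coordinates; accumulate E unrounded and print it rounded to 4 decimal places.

G0 X-7.88 Y1.39 Z19.30
G1 X-7.52 Y-2.74 E0.0689
G1 X-5.14 Y-6.13 E0.1378
G1 X-1.39 Y-7.88 E0.2066
G1 X2.74 Y-7.52 E0.2756
G1 X6.13 Y-5.14 E0.3445
G1 X7.88 Y-1.39 E0.4133
G1 X7.52 Y2.74 E0.4822
G1 X5.14 Y6.13 E0.5511
G1 X1.39 Y7.88 E0.6199
G1 X-2.74 Y7.52 E0.6889
G1 X-6.13 Y5.14 E0.7578
G1 X-7.88 Y1.39 E0.8266

At z = 19.3 mm: the r=8 cylinder gives a regular 12-gon of circumradius 8 (constant along its height); the cube at (-4, 14) is not intersected at this z (z outside [1, 17]); the cylinder at (-1, 0.5) is not intersected at this z (z outside [6, 13.5]); After the difference (first − rest): none of the subtracted shapes is present at this height, so the r=8 cylinder is unchanged — 1 connected region; (whole slice rotated 50° about Z — lengths, areas and connectivity unchanged). The outline is a single polygon with 12 vertices. Extrusion per mm of travel: 0.4 × 0.1 / (π × 0.875²) = 0.016630. Accumulating E over each segment gives final E = 0.8266.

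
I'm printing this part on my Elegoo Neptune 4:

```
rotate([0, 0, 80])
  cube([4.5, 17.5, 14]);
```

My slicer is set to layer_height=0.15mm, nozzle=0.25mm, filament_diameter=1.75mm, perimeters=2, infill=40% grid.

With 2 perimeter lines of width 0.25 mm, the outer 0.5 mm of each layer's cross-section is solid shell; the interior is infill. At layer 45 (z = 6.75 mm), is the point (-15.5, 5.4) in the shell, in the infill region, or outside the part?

At z = 6.75 mm: the cube (footprint 4.5×17.5) is included at this height; (whole slice rotated 80° about Z — lengths, areas and connectivity unchanged). Overall, the cross-section is a single solid region. Undo the 80° rotation: the query point maps to (2.626, 16.202) in the un-rotated model frame. The nearest boundary edge runs (4.50, 17.50)→(0.00, 17.50); distance from the point to it = 1.30 mm. The point is inside the cross-section and 1.30 mm from the nearest boundary — more than the 0.5 mm shell width (2 × 0.25), so it's in the infill interior.

infill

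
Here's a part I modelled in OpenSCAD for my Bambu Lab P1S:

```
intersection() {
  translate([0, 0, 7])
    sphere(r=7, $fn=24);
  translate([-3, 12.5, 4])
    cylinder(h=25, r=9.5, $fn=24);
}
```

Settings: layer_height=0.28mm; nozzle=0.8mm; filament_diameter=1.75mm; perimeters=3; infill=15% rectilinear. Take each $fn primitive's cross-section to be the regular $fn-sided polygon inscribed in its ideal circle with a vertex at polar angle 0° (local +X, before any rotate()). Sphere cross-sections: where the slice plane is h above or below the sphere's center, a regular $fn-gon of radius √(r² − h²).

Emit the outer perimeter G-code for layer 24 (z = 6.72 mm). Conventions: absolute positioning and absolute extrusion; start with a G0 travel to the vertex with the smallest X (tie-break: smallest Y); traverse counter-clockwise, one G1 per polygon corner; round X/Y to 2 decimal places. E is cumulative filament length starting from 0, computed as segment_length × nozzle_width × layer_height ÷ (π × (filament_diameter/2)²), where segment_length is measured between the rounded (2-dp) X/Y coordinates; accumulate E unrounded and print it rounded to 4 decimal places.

G0 X-6.01 Y3.55 Z6.72
G1 X-5.46 Y3.32 E0.0555
G1 X-3.00 Y3.00 E0.2865
G1 X-0.54 Y3.32 E0.5176
G1 X1.75 Y4.27 E0.7485
G1 X3.72 Y5.78 E0.9796
G1 X3.77 Y5.85 E0.9876
G1 X3.50 Y6.06 E1.0195
G1 X1.81 Y6.76 E1.1898
G1 X0.00 Y6.99 E1.3598
G1 X-1.81 Y6.76 E1.5297
G1 X-3.50 Y6.06 E1.7000
G1 X-4.95 Y4.95 E1.8701
G1 X-6.01 Y3.55 E2.0336

At z = 6.72 mm: the r=7 sphere slices to a regular 24-gon of circumradius 6.994 (√(r²−h²) with h=0.28 from center); the cylinder at (-3, 12.5): section is a regular 24-gon, circumradius r=9.5; Taking the intersection: the r=9.5 cylinder at (-3, 12.5) partially overlaps the r=7 sphere; clipping to the common part keeps 24.28 mm² — 1 connected region. The outline is a single polygon with 13 vertices. Extrusion per mm of travel: 0.8 × 0.28 / (π × 0.875²) = 0.093128. Accumulating E over each segment gives final E = 2.0336.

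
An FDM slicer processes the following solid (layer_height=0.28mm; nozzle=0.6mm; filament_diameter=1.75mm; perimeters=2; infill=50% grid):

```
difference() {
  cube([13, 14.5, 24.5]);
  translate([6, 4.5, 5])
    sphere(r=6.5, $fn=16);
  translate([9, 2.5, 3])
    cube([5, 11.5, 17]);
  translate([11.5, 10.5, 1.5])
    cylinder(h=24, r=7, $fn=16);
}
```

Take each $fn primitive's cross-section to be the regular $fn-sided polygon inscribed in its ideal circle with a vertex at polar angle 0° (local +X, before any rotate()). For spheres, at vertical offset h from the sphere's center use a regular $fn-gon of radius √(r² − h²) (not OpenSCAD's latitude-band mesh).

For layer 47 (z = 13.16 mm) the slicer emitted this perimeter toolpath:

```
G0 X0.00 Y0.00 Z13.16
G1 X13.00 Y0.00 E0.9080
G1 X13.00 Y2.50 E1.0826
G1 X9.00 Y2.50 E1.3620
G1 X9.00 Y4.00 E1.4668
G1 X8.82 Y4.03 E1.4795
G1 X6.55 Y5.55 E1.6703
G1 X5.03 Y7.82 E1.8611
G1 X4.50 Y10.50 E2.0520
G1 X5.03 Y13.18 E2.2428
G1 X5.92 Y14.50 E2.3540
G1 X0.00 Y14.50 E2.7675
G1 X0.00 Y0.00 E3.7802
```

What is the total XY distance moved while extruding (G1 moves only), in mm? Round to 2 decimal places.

54.12 mm

Sum the Euclidean lengths of each G1 segment: total = 54.12 mm.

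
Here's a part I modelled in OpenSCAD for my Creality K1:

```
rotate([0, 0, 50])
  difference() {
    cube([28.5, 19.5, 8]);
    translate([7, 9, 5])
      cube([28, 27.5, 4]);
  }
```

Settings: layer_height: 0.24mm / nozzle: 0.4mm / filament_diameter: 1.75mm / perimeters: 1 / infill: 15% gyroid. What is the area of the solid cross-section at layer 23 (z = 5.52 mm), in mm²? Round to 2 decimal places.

At z = 5.52 mm: the 28.5×19.5 cube contributes its full rectangle (area 555.75 mm²); the cube at (7, 9) (footprint 28×27.5) is included at this height (area 770.00 mm²); After the difference (first − rest): starting from the 28.5×19.5 cube (555.75 mm²), the 28×27.5 cube at (7, 9) partially overlaps it — only the 225.75 mm² overlap (of its 770.00 mm²) is removed, clipping the outline — area = 330.00 mm²; (rotated 50° about Z; rotation is an isometry so areas/perimeters/island counts are preserved). Overall, the cross-section is a single solid region. Net area = 330.00 mm².

330.00 mm²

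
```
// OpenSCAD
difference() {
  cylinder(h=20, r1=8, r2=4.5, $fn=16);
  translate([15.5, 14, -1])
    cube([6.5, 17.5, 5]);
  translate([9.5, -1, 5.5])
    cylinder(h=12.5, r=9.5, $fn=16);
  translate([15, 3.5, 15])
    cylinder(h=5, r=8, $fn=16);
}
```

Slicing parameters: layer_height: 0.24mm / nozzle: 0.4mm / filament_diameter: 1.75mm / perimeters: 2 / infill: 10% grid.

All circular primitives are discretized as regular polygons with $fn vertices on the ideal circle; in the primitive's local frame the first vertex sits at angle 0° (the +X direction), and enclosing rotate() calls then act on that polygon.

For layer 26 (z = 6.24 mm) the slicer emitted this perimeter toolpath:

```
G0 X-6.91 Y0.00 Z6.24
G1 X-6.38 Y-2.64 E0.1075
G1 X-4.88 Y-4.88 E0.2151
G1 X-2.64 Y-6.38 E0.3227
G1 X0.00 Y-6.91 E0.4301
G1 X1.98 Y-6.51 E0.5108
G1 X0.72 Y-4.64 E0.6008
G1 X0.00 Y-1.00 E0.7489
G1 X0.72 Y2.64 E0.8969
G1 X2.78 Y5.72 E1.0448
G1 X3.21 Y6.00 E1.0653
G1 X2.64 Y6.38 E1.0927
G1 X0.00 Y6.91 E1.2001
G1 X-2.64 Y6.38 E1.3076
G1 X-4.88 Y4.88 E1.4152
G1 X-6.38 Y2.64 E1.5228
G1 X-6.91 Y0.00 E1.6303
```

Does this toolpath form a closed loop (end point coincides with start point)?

Start point (G0): (-6.91, 0.00). End point (last G1): the path returns to the start — closed.

yes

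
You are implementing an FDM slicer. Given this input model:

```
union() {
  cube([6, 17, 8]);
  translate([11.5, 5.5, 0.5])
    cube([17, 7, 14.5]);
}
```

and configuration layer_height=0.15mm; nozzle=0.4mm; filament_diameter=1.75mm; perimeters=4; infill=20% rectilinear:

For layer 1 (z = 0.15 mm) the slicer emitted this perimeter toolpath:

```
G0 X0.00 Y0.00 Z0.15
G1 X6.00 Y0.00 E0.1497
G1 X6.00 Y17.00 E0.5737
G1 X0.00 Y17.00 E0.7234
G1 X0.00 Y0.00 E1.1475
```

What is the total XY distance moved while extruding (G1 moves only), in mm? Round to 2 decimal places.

Sum the Euclidean lengths of each G1 segment: total = 46.00 mm.

46.00 mm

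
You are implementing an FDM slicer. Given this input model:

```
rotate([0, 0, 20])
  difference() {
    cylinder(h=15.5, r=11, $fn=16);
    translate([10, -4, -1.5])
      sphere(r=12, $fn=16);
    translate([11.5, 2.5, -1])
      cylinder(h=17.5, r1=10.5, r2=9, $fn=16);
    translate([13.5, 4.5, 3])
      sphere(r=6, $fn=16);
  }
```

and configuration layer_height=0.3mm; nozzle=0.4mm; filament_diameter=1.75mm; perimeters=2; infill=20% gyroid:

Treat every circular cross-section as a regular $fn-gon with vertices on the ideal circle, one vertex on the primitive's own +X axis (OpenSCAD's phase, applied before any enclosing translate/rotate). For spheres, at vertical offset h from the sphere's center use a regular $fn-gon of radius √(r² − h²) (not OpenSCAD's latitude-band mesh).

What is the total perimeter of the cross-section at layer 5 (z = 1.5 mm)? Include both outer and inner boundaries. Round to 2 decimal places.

At z = 1.5 mm: the r=11 cylinder gives a regular 16-gon of circumradius 11 (constant along its height) (perimeter = 2·16·11.000·sin(180°/16) = 68.67 mm); the r=12 sphere at (10, -4) contributes a regular 16-gon of circumradius √(12²−3²) = 11.619 (perimeter = 2·16·11.619·sin(180°/16) = 72.54 mm); the cone at (11.5, 2.5): at t=0.143 of its height the radius interpolates to r₁+(r₂−r₁)t = 10.286, giving a regular 16-gon of that circumradius (perimeter = 2·16·10.286·sin(180°/16) = 64.21 mm); the r=6 sphere at (13.5, 4.5) slices to a regular 16-gon of circumradius 5.809 (√(r²−h²) with h=1.5 from center) (perimeter = 2·16·5.809·sin(180°/16) = 36.27 mm); After the difference (first − rest): starting from the r=11 cylinder, the r=12 sphere at (10, -4) partially overlaps it — only the 160.46 mm² overlap (of its 413.30 mm²) is removed, clipping the outline; the cone at (11.5, 2.5) partially overlaps it — only the 15.29 mm² overlap (of its 323.89 mm²) is removed, clipping the outline; the r=6 sphere at (13.5, 4.5) misses the remaining region (no effect) — boundary = 62.86 mm; (whole slice rotated 20° about Z — lengths, areas and connectivity unchanged). Overall, the cross-section is a single solid region. Total boundary length (outer) = 62.86 mm.

62.86 mm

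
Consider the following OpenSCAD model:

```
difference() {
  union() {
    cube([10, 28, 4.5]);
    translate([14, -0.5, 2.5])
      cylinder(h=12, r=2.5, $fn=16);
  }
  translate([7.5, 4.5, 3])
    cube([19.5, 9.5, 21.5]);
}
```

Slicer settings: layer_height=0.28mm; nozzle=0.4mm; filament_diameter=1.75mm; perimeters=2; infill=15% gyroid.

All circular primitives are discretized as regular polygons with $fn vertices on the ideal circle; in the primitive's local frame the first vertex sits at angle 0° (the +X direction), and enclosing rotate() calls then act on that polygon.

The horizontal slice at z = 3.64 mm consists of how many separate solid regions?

At z = 3.64 mm: the 10×28 cube contributes its full rectangle; the r=2.5 cylinder at (14, -0.5) contributes a regular 16-gon of circumradius 2.5; Taking the union: the 2 present regions are separate (no shared area or edge), so areas and boundary lengths simply add and each stays a separate island — 2 connected regions; the 19.5×9.5 cube at (7.5, 4.5) contributes its full rectangle; Subtracting the remaining from the first: starting from the result so far, the 19.5×9.5 cube at (7.5, 4.5) partially overlaps it — only the 23.75 mm² overlap (of its 185.25 mm²) is removed, clipping the outline — 2 connected regions. The result has 2 disconnected regions.

2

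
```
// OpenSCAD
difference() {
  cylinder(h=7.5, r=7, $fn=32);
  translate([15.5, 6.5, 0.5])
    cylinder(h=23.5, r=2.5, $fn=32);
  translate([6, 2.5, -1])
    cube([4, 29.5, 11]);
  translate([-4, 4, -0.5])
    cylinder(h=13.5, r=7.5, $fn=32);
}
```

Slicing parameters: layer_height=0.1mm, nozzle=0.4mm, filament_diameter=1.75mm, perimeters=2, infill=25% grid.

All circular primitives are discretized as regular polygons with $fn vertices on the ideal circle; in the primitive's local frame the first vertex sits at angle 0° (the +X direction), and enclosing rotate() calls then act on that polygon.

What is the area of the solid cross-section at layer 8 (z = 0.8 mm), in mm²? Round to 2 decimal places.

At z = 0.8 mm: the cylinder: section is a regular 32-gon, circumradius r=7 (area = (32/2)·7.000²·sin(360°/32) = 152.95 mm²); the r=2.5 cylinder at (15.5, 6.5) gives a regular 32-gon of circumradius 2.5 (constant along its height) (area = (32/2)·2.500²·sin(360°/32) = 19.51 mm²); the 4×29.5 cube at (6, 2.5) contributes its full rectangle (area 118.00 mm²); the cylinder at (-4, 4): section is a regular 32-gon, circumradius r=7.5 (area = (32/2)·7.500²·sin(360°/32) = 175.58 mm²); After the difference (first − rest): starting from the r=7 cylinder (152.95 mm²), the r=2.5 cylinder at (15.5, 6.5) misses the remaining region (no effect); the 4×29.5 cube at (6, 2.5) partially overlaps it — only the 0.29 mm² overlap (of its 118.00 mm²) is removed, clipping the outline; the r=7.5 cylinder at (-4, 4) partially overlaps it — only the 84.30 mm² overlap (of its 175.58 mm²) is removed, clipping the outline — area = 68.35 mm². Overall, the cross-section is a single solid region. Net area = 68.35 mm².

68.35 mm²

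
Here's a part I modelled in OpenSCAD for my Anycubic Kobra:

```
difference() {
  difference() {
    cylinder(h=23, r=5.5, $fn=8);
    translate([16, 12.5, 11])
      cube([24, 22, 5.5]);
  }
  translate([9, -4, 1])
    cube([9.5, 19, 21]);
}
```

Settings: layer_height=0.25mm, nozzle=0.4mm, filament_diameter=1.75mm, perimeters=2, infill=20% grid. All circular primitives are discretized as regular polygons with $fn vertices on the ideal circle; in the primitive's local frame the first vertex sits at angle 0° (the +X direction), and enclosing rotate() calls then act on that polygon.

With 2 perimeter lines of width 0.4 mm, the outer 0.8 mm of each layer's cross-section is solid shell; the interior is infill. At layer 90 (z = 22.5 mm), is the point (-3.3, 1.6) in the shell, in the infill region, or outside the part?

infill

At z = 22.5 mm: the cylinder: section is a regular 8-gon, circumradius r=5.5; the cube at (16, 12.5) is absent (z outside [11, 16.5]); Subtracting the remaining from the first: none of the subtracted shapes is present at this height, so the r=5.5 cylinder is unchanged — 1 connected region; the cube at (9, -4) is absent (z outside [1, 22]); Taking the first minus the rest: none of the subtracted shapes is present at this height, so the result so far is unchanged — 1 connected region. Overall, the cross-section is a single solid region. The nearest boundary edge runs (-3.89, 3.89)→(-5.50, 0.00); distance from the point to it = 1.42 mm. The point is inside the cross-section and 1.42 mm from the nearest boundary — more than the 0.8 mm shell width (2 × 0.4), so it's in the infill interior.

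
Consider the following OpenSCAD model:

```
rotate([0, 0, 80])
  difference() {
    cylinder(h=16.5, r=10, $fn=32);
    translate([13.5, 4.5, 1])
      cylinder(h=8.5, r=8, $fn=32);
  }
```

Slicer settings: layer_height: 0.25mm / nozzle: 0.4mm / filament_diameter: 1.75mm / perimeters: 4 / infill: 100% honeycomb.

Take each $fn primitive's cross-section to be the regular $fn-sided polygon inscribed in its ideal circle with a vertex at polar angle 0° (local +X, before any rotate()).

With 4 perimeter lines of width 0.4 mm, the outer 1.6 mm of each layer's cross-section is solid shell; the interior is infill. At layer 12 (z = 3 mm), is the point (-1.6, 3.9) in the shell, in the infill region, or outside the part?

At z = 3 mm: the r=10 cylinder gives a regular 32-gon of circumradius 10 (constant along its height); the cylinder at (13.5, 4.5): section is a regular 32-gon, circumradius r=8; After the difference (first − rest): starting from the r=10 cylinder, the r=8 cylinder at (13.5, 4.5) partially overlaps it — only the 27.44 mm² overlap (of its 199.77 mm²) is removed, clipping the outline — 1 connected region; (whole slice rotated 80° about Z — lengths, areas and connectivity unchanged). Overall, the cross-section is a single solid region. Undo the 80° rotation: the query point maps to (3.563, 2.253) in the un-rotated model frame. The nearest boundary edge runs (5.65, 2.94)→(6.11, 1.44); distance from the point to it = 2.20 mm. The point is inside the cross-section and 2.20 mm from the nearest boundary — more than the 1.6 mm shell width (4 × 0.4), so it's in the infill interior.

infill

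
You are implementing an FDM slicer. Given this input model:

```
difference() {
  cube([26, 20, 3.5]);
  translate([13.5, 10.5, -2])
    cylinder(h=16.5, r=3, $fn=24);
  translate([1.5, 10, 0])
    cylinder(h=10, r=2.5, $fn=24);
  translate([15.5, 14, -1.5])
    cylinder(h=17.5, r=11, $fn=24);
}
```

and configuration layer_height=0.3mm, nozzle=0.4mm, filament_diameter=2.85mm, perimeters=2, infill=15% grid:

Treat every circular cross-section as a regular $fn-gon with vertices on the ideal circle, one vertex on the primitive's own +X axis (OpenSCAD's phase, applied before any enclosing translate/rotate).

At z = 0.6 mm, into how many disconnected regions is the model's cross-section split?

At z = 0.6 mm: the 26×20 cube contributes its full rectangle; the cylinder at (13.5, 10.5): section is a regular 24-gon, circumradius r=3; the cylinder at (1.5, 10): section is a regular 24-gon, circumradius r=2.5; the r=11 cylinder at (15.5, 14) contributes a regular 24-gon of circumradius 11; After the difference (first − rest): starting from the 26×20 cube, the r=3 cylinder at (13.5, 10.5) lies wholly inside it (removes its full 27.95 mm² and its 18.80 mm outline becomes a hole wall); the r=2.5 cylinder at (1.5, 10) partially overlaps it — only the 16.68 mm² overlap (of its 19.41 mm²) is removed, clipping the outline; the r=11 cylinder at (15.5, 14) partially overlaps it — only the 282.50 mm² overlap (of its 375.81 mm²) is removed, clipping the outline — 2 connected regions. The result has 2 disconnected regions.

2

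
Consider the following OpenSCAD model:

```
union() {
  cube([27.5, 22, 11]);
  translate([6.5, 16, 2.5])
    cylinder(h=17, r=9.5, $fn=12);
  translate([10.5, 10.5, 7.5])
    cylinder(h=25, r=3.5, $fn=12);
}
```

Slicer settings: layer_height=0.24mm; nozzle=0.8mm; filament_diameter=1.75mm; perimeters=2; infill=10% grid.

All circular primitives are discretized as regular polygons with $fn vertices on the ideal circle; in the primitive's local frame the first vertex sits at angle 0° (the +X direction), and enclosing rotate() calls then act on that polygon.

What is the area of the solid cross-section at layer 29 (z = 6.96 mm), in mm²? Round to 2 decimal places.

662.49 mm²

At z = 6.96 mm: the cube (footprint 27.5×22) is included at this height (area 605.00 mm²); the r=9.5 cylinder at (6.5, 16) gives a regular 12-gon of circumradius 9.5 (constant along its height) (area = (12/2)·9.500²·sin(360°/12) = 270.75 mm²); the cylinder at (10.5, 10.5) is not intersected at this z (z outside [7.5, 32.5]); Merging all regions: the regions partially overlap — summed areas 875.75 mm² minus the doubly-counted overlap 213.26 mm² gives 662.49 mm² — area = 662.49 mm². Overall, the cross-section is a single solid region. Net area = 662.49 mm².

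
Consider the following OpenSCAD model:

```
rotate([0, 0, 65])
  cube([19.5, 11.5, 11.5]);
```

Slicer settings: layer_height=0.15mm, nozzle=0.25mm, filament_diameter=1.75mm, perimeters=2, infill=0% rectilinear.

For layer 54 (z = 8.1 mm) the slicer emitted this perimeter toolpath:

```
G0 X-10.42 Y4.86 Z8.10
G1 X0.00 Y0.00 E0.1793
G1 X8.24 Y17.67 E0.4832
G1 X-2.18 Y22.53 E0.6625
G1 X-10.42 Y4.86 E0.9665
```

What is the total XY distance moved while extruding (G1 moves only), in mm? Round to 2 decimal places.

Sum the Euclidean lengths of each G1 segment: total = 61.99 mm.

61.99 mm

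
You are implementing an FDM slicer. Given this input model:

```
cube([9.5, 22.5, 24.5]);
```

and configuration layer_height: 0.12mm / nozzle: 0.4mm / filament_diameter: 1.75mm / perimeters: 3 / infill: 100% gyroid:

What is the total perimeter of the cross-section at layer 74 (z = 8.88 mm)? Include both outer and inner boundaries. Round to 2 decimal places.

At z = 8.88 mm: the cube is present — its section is the full 9.5×22.5 rectangle (perimeter 64.00 mm). Overall, the cross-section is a single solid region. Total boundary length (outer) = 64.00 mm.

64.00 mm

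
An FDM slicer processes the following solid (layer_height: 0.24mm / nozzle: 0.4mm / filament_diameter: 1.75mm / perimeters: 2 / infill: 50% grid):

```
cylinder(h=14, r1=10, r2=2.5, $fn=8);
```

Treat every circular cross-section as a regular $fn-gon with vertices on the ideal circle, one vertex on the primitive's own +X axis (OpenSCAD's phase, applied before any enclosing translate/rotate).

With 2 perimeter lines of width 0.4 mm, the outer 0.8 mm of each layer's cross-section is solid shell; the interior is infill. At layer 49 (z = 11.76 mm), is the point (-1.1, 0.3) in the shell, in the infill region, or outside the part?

At z = 11.76 mm: the cone contributes a regular 8-gon of circumradius 3.700 (interpolated between r1=10 and r2=2.5 at t=0.840). Overall, the cross-section is a single solid region. The nearest boundary edge runs (-2.62, 2.62)→(-3.70, 0.00); distance from the point to it = 2.29 mm. The point is inside the cross-section and 2.29 mm from the nearest boundary — more than the 0.8 mm shell width (2 × 0.4), so it's in the infill interior.

infill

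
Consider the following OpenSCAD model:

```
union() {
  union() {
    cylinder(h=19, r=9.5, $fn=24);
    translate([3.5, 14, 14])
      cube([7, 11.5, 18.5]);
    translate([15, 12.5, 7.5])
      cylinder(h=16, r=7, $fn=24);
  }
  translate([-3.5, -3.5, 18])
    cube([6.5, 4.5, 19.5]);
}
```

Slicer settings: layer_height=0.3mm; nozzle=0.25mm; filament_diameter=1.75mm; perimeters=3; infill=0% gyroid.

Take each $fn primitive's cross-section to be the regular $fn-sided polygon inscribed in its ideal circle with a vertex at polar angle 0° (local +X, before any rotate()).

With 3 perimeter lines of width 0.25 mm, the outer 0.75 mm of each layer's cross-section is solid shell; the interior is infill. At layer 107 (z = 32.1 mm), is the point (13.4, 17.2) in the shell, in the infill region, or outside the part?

outside

At z = 32.1 mm: the cylinder is absent (z outside [0, 19]); the 7×11.5 cube at (3.5, 14) contributes its full rectangle; the cylinder at (15, 12.5) is not intersected at this z (z outside [7.5, 23.5]); Combining (union): only the 7×11.5 cube at (3.5, 14) is present, so the union is just that shape — 1 connected region; the cube at (-3.5, -3.5) (footprint 6.5×4.5) is included at this height; Taking the union: the 2 present regions are separate (no shared area or edge), so areas and boundary lengths simply add and each stays a separate island — 2 connected regions. Overall, the cross-section has 2 separate islands. The nearest boundary edge runs (10.50, 25.50)→(10.50, 14.00); distance from the point to it = 2.90 mm. The point is not inside any of the regions above, so it lies outside the cross-section (2.90 mm from the nearest boundary).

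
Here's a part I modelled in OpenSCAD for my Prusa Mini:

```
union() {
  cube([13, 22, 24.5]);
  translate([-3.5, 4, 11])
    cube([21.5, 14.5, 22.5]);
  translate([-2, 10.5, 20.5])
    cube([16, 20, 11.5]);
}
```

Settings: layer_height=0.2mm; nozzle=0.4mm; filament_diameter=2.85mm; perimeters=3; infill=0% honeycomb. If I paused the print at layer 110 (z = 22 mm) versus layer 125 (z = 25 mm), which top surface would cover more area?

Layer 110 (z = 22): the 13×22 cube contributes its full rectangle (area 286.00 mm²); the 21.5×14.5 cube at (-3.5, 4) contributes its full rectangle (area 311.75 mm²); the cube at (-2, 10.5) is present — its section is the full 16×20 rectangle (area 320.00 mm²); Merging all regions: the regions partially overlap — summed areas 917.75 mm² minus the doubly-counted overlap 362.00 mm² gives 555.75 mm² — area = 555.75 mm². So its area = 555.75 mm². Layer 125 (z = 25): the cube is not intersected at this z (z outside [0, 24.5]); the cube at (-3.5, 4) (footprint 21.5×14.5) is included at this height (area 311.75 mm²); the cube at (-2, 10.5) is present — its section is the full 16×20 rectangle (area 320.00 mm²); Merging all regions: the regions partially overlap — summed areas 631.75 mm² minus the doubly-counted overlap 128.00 mm² gives 503.75 mm² — area = 503.75 mm². So its area = 503.75 mm². Layer 110 is larger (555.75 vs 503.75 mm²).

layer 110 (z = 22 mm)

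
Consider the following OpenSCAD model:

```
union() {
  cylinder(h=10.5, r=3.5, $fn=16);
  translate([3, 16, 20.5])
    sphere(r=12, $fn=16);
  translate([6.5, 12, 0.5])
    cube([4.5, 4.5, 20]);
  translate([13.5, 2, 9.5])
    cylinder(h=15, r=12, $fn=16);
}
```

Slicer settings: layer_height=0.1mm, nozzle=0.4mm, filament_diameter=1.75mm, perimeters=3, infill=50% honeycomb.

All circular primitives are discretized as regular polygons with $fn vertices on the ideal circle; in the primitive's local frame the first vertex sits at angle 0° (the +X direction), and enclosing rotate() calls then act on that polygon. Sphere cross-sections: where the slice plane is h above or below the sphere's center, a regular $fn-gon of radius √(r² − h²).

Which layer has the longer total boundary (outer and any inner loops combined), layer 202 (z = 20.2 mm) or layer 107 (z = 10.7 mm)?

layer 202 (z = 20.2 mm)

Layer 202 (z = 20.2): the cylinder is not intersected at this z (z outside [0, 10.5]); the sphere at (3, 16): section is a regular 16-gon, circumradius = √(r²−h²) = √(12²−0.3²) = 11.996 (perimeter = 2·16·11.996·sin(180°/16) = 74.89 mm); the 4.5×4.5 cube at (6.5, 12) contributes its full rectangle (perimeter 18.00 mm); the cylinder at (13.5, 2): section is a regular 16-gon, circumradius r=12 (perimeter = 2·16·12.000·sin(180°/16) = 74.91 mm); Taking the union: the regions partially overlap (shared area 88.17 mm²), so the edge portions inside another operand are dropped and the merged outline is re-measured after clipping — boundary = 114.71 mm. So its perimeter = 114.71 mm. Layer 107 (z = 10.7): the cylinder is not intersected at this z (z outside [0, 10.5]); the r=12 sphere at (3, 16) slices to a regular 16-gon of circumradius 6.925 (√(r²−h²) with h=9.8 from center) (perimeter = 2·16·6.925·sin(180°/16) = 43.23 mm); the cube at (6.5, 12) is present — its section is the full 4.5×4.5 rectangle (perimeter 18.00 mm); the r=12 cylinder at (13.5, 2) contributes a regular 16-gon of circumradius 12 (perimeter = 2·16·12.000·sin(180°/16) = 74.91 mm); Combining (union): the regions partially overlap (shared area 21.17 mm²), so the edge portions inside another operand are dropped and the merged outline is re-measured after clipping — boundary = 104.05 mm. So its perimeter = 104.05 mm. Layer 202 is larger (114.71 vs 104.05 mm).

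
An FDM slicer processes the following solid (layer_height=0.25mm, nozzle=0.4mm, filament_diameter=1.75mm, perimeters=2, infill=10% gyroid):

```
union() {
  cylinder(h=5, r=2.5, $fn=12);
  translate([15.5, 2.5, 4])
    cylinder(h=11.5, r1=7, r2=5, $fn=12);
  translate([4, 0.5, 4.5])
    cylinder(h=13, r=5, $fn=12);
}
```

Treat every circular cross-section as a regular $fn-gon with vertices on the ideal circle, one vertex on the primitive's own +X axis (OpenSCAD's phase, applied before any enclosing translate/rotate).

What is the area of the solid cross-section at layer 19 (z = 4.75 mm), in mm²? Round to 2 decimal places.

At z = 4.75 mm: the cylinder: section is a regular 12-gon, circumradius r=2.5 (area = (12/2)·2.500²·sin(360°/12) = 18.75 mm²); the cone at (15.5, 2.5) (r1=7→r2=5) has section circumradius 6.870 here — a regular 12-gon (area = (12/2)·6.870²·sin(360°/12) = 141.57 mm²); the cylinder at (4, 0.5): section is a regular 12-gon, circumradius r=5 (area = (12/2)·5.000²·sin(360°/12) = 75.00 mm²); Combining (union): the regions partially overlap — summed areas 235.32 mm² minus the doubly-counted overlap 12.51 mm² gives 222.81 mm² — area = 222.81 mm². Overall, the cross-section has 2 separate islands. Net area = 222.81 mm².

222.81 mm²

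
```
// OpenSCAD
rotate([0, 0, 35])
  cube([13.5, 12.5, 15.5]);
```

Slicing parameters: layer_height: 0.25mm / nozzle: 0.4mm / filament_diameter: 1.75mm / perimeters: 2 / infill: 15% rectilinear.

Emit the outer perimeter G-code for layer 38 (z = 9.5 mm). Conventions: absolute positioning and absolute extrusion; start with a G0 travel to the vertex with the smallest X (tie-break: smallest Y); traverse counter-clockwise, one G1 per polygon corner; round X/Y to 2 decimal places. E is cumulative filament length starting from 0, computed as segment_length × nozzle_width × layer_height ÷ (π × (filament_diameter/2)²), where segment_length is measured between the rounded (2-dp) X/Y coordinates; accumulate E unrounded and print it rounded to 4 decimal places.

At z = 9.5 mm: the cube is present — its section is the full 13.5×12.5 rectangle; (rotated 35° about Z; rotation is an isometry so areas/perimeters/island counts are preserved). The outline is a single polygon with 4 vertices. Extrusion per mm of travel: 0.4 × 0.25 / (π × 0.875²) = 0.041575. Accumulating E over each segment gives final E = 2.1619.

G0 X-7.17 Y10.24 Z9.50
G1 X0.00 Y0.00 E0.5197
G1 X11.06 Y7.74 E1.0810
G1 X3.89 Y17.98 E1.6007
G1 X-7.17 Y10.24 E2.1619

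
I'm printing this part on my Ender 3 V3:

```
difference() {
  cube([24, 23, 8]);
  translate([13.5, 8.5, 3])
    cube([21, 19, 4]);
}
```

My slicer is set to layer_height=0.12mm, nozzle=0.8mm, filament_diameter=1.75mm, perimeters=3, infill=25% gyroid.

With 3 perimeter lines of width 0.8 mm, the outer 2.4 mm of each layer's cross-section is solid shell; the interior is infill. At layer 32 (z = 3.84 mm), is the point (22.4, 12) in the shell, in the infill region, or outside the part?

outside

At z = 3.84 mm: the cube is present — its section is the full 24×23 rectangle; the cube at (13.5, 8.5) is present — its section is the full 21×19 rectangle; Taking the first minus the rest: starting from the 24×23 cube, the 21×19 cube at (13.5, 8.5) partially overlaps it — only the 152.25 mm² overlap (of its 399.00 mm²) is removed, clipping the outline — 1 connected region. Overall, the cross-section is a single solid region. The nearest boundary edge runs (13.50, 8.50)→(24.00, 8.50); distance from the point to it = 3.50 mm. The point is not inside any of the regions above, so it lies outside the cross-section (3.50 mm from the nearest boundary).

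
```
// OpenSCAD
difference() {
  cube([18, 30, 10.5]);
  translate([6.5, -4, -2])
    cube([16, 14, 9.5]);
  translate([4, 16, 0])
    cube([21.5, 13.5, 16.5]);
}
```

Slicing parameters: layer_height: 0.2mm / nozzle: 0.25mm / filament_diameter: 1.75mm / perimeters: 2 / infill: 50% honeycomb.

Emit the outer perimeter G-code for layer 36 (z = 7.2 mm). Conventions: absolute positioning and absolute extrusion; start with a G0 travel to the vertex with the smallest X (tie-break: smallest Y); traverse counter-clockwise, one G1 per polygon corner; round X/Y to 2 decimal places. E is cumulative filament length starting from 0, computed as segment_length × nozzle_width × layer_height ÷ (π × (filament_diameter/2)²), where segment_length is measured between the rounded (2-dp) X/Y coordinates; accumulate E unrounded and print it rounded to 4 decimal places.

At z = 7.2 mm: the 18×30 cube contributes its full rectangle; the cube at (6.5, -4) (footprint 16×14) is included at this height; the cube at (4, 16) (footprint 21.5×13.5) is included at this height; Taking the first minus the rest: starting from the 18×30 cube, the 16×14 cube at (6.5, -4) partially overlaps it — only the 115.00 mm² overlap (of its 224.00 mm²) is removed, clipping the outline; the 21.5×13.5 cube at (4, 16) partially overlaps it — only the 189.00 mm² overlap (of its 290.25 mm²) is removed, clipping the outline — 1 connected region. The outline is a single polygon with 10 vertices. Extrusion per mm of travel: 0.25 × 0.2 / (π × 0.875²) = 0.020788. Accumulating E over each segment gives final E = 2.5777.

G0 X0.00 Y0.00 Z7.20
G1 X6.50 Y0.00 E0.1351
G1 X6.50 Y10.00 E0.3430
G1 X18.00 Y10.00 E0.5821
G1 X18.00 Y16.00 E0.7068
G1 X4.00 Y16.00 E0.9978
G1 X4.00 Y29.50 E1.2784
G1 X18.00 Y29.50 E1.5695
G1 X18.00 Y30.00 E1.5799
G1 X0.00 Y30.00 E1.9540
G1 X0.00 Y0.00 E2.5777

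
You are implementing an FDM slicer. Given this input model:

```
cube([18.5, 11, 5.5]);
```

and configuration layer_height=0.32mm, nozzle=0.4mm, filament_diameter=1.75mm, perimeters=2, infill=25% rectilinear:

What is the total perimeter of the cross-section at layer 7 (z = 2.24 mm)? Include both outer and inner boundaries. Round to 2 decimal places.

At z = 2.24 mm: the cube is present — its section is the full 18.5×11 rectangle (perimeter 59.00 mm). Overall, the cross-section is a single solid region. Total boundary length (outer) = 59.00 mm.

59.00 mm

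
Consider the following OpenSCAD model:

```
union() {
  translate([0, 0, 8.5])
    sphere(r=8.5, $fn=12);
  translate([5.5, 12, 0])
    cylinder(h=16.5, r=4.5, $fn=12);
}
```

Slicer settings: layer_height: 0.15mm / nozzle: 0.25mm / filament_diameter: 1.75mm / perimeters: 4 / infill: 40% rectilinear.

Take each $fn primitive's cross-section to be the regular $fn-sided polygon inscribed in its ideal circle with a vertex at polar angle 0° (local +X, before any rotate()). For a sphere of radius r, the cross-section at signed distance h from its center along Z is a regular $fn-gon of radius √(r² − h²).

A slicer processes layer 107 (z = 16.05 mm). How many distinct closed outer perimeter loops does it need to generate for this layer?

At z = 16.05 mm: the r=8.5 sphere slices to a regular 12-gon of circumradius 3.905 (√(r²−h²) with h=7.55 from center); the r=4.5 cylinder at (5.5, 12) gives a regular 12-gon of circumradius 4.5 (constant along its height); Combining (union): the 2 present regions are separate (no shared area or edge), so areas and boundary lengths simply add and each stays a separate island — 2 connected regions. The result has 2 disconnected regions.

2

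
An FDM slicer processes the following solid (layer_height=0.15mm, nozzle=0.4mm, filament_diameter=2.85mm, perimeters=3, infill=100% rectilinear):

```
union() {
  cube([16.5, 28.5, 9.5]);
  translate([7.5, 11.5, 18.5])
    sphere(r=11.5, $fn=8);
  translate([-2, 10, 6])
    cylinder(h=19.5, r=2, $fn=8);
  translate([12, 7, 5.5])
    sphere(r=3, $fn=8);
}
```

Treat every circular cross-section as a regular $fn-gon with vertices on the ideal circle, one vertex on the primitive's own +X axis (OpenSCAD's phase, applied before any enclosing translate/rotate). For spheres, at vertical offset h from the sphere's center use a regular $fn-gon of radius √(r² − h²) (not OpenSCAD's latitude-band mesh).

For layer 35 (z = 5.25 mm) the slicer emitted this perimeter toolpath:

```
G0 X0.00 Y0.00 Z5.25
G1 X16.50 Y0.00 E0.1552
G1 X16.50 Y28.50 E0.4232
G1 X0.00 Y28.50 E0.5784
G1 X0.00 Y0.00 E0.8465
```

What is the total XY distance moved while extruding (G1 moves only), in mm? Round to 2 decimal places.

Sum the Euclidean lengths of each G1 segment: total = 90.00 mm.

90.00 mm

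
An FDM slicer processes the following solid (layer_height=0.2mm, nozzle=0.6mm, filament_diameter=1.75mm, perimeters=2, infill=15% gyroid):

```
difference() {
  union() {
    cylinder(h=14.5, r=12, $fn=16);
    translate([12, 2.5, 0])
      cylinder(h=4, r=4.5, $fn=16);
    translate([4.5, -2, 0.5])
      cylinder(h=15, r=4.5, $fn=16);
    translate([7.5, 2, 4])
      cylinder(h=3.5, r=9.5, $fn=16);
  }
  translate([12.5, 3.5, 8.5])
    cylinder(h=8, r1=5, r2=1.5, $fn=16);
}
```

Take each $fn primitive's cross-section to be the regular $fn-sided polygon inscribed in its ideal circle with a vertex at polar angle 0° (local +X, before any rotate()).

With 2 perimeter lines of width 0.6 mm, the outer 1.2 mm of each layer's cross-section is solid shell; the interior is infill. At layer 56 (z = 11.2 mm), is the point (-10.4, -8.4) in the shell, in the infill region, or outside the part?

At z = 11.2 mm: the cylinder: section is a regular 16-gon, circumradius r=12; the cylinder at (12, 2.5) is absent (z outside [0, 4]); the r=4.5 cylinder at (4.5, -2) gives a regular 16-gon of circumradius 4.5 (constant along its height); the cylinder at (7.5, 2) is absent (z outside [4, 7.5]); Merging all regions: the r=4.5 cylinder at (4.5, -2) lies entirely inside the r=12 cylinder, so the union is just the r=12 cylinder — 1 connected region; the cone at (12.5, 3.5) contributes a regular 16-gon of circumradius 3.819 (interpolated between r1=5 and r2=1.5 at t=0.337); After the difference (first − rest): starting from the result so far, the cone at (12.5, 3.5) partially overlaps it — only the 12.73 mm² overlap (of its 44.64 mm²) is removed, clipping the outline — 1 connected region. Overall, the cross-section is a single solid region. The nearest boundary edge runs (-8.49, -8.49)→(-11.09, -4.59); distance from the point to it = 1.54 mm. The point is not inside any of the regions above, so it lies outside the cross-section (1.54 mm from the nearest boundary).

outside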